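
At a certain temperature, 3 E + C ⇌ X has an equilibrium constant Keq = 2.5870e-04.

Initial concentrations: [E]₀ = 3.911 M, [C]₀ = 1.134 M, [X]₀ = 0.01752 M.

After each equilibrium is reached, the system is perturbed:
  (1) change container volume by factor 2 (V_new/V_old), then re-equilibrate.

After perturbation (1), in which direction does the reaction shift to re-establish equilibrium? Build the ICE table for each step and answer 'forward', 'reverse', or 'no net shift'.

Direction: reverse

Q₀ = 2.5826e-04 vs Keq = 2.5870e-04 ⇒ Q<K, forward
Step 1:
                   E          C          X
  I            3.911      1.134    0.01752
  C       -8.4758e-05 -2.8253e-05 2.8253e-05
  E            3.911      1.134    0.01755
  solve Keq expr → x = 2.8253e-05; check Q = 2.5870e-04
Then change container volume by factor 2 (V_new/V_old).
Step 2:
                   E          C          X
  I            1.955      0.567   0.008774
  C          0.02287   0.007623  -0.007623
  E            1.978     0.5746   0.001151
  solve Keq expr → x = -0.007623; check Q = 2.5870e-04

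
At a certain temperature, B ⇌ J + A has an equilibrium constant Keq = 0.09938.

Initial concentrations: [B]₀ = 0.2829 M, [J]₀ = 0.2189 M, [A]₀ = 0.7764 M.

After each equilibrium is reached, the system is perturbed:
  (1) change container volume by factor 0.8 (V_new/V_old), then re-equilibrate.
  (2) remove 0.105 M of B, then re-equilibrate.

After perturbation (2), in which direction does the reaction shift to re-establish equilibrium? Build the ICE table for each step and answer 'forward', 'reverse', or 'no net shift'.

Direction: reverse

Q₀ = 0.6008 vs Keq = 0.09938 ⇒ Q>K, reverse
Step 1:
                   B          J          A
  Initial     0.2829     0.2189     0.7764
  Change      0.1502    -0.1502    -0.1502
  Equil       0.4331    0.06873     0.6262
  solve Keq expr → x = -0.1502; check Q = 0.09938
Then change container volume by factor 0.8 (V_new/V_old).
Step 2:
                   B          J          A
  Initial     0.5413    0.08591     0.7828
  Change      0.0141    -0.0141    -0.0141
  Equil       0.5554    0.07181     0.7687
  solve Keq expr → x = -0.0141; check Q = 0.09938
Then remove 0.105 M of B.
Step 3:
                   B          J          A
  Initial     0.4504    0.07181     0.7687
  Change     0.01124   -0.01124   -0.01124
  Equil       0.4617    0.06057     0.7574
  solve Keq expr → x = -0.01124; check Q = 0.09938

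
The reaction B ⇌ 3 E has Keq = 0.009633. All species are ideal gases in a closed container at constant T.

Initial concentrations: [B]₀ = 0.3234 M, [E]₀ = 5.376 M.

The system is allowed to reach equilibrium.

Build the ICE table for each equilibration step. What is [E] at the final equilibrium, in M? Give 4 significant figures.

Q₀ = 480.4 vs Keq = 0.009633 ⇒ Q>K, reverse
Step 1:
                    B           E
  Initial      0.3234       5.376
  Change        1.702      -5.107
  Equil         2.026      0.2692
  solve Keq expr → x = -1.702; check Q = 0.009633

[E]_eq = 0.2692 M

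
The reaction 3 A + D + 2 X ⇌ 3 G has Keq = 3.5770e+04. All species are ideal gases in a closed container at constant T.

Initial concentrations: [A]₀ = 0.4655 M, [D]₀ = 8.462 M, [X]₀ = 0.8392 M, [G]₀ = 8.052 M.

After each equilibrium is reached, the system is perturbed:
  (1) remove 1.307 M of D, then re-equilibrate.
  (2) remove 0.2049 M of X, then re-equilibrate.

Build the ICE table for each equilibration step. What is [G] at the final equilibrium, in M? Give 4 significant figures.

[G]_eq = 8.3 M

Q₀ = 868.5 vs Keq = 3.5770e+04 ⇒ Q<K, forward
Step 1:
                  A         D         X         G
  init       0.4655     8.462    0.8392     8.052
  Δ         -0.2975  -0.09918   -0.1984    0.2975
  eq          0.168     8.363    0.6408      8.35
  solve Keq expr → x = 0.09918; check Q = 3.5770e+04
Then remove 1.307 M of D.
Step 2:
                  A         D         X         G
  init        0.168     7.056    0.6408      8.35
  Δ         0.00854  0.002847  0.005693  -0.00854
  eq         0.1765     7.059    0.6465     8.341
  solve Keq expr → x = -0.002847; check Q = 3.5770e+04
Then remove 0.2049 M of X.
Step 3:
                  A         D         X         G
  init       0.1765     7.059    0.4416     8.341
  Δ         0.04093   0.01364   0.02729  -0.04093
  eq         0.2174     7.072    0.4689       8.3
  solve Keq expr → x = -0.01364; check Q = 3.5770e+04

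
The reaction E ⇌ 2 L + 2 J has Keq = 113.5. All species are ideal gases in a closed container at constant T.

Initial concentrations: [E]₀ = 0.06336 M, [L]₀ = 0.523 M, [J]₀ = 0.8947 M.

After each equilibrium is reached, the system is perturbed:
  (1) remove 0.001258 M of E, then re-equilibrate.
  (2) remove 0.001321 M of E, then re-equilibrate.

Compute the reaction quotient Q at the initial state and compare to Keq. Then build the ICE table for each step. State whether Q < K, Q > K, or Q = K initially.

Q₀ = 3.456 vs Keq = 113.5 ⇒ Q<K, forward
Step 1:
                   E          L          J
  Initial    0.06336      0.523     0.8947
  Change    -0.05962     0.1192     0.1192
  Equil     0.003736     0.6422      1.014
  solve Keq expr → x = 0.05962; check Q = 113.5
Then remove 0.001258 M of E.
Step 2:
                   E          L          J
  Initial   0.002478     0.6422      1.014
  Change    0.001212  -0.002424  -0.002424
  Equil      0.00369     0.6398      1.012
  solve Keq expr → x = -0.001212; check Q = 113.5
Then remove 0.001321 M of E.
Step 3:
                   E          L          J
  Initial   0.002369     0.6398      1.012
  Change    0.001273  -0.002547  -0.002547
  Equil     0.003643     0.6373      1.009
  solve Keq expr → x = -0.001273; check Q = 113.5

Q₀ = 3.456; Q < K (proceeds forward)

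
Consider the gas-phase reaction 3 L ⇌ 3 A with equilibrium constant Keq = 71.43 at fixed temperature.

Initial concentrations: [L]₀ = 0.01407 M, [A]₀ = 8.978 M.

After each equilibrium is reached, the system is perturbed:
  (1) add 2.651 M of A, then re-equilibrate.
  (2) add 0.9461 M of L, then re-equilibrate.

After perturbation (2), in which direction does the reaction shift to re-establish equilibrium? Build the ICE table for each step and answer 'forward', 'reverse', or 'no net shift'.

Q₀ = 2.5981e+08 vs Keq = 71.43 ⇒ Q>K, reverse
Step 1:
                    L           A
  I           0.01407       8.978
  C             1.732      -1.732
  E             1.746       7.246
  solve Keq expr → x = -0.5774; check Q = 71.43
Then add 2.651 M of A.
Step 2:
                    L           A
  I             1.746       9.897
  C            0.5148     -0.5148
  E             2.261       9.382
  solve Keq expr → x = -0.1716; check Q = 71.43
Then add 0.9461 M of L.
Step 3:
                    L           A
  I             3.207       9.382
  C           -0.7624      0.7624
  E             2.445       10.14
  solve Keq expr → x = 0.2541; check Q = 71.43

Direction: forward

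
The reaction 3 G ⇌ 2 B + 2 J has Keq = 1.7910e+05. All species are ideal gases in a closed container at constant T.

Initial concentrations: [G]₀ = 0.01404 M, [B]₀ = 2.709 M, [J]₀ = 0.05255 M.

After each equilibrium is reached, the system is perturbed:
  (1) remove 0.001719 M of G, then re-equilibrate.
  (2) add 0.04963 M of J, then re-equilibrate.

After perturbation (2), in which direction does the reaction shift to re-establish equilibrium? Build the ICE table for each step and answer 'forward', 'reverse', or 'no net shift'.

Q₀ = 7323 vs Keq = 1.7910e+05 ⇒ Q<K, forward
Step 1:
                   G          B          J
  I          0.01404      2.709    0.05255
  C         -0.00884   0.005894   0.005894
  E           0.0052      2.715    0.05844
  solve Keq expr → x = 0.002947; check Q = 1.7910e+05
Then remove 0.001719 M of G.
Step 2:
                   G          B          J
  I         0.003481      2.715    0.05844
  C         0.001652  -0.001101  -0.001101
  E         0.005133      2.714    0.05734
  solve Keq expr → x = -5.5069e-04; check Q = 1.7910e+05
Then add 0.04963 M of J.
Step 3:
                   G          B          J
  I         0.005133      2.714      0.107
  C         0.002559  -0.001706  -0.001706
  E         0.007692      2.712     0.1053
  solve Keq expr → x = -8.5308e-04; check Q = 1.7910e+05

Direction: reverse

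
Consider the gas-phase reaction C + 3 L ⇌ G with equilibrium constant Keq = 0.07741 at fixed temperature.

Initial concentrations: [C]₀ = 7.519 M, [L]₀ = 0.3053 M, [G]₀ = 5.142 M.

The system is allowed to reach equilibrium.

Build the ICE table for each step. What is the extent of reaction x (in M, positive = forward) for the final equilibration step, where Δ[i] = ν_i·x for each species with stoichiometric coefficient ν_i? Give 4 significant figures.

Q₀ = 24.03 vs Keq = 0.07741 ⇒ Q>K, reverse
Step 1:
                  C         L         G
  I           7.519    0.3053     5.142
  C          0.5466      1.64   -0.5466
  E           8.066     1.945     4.595
  solve Keq expr → x = -0.5466; check Q = 0.07741

x = -0.5466 M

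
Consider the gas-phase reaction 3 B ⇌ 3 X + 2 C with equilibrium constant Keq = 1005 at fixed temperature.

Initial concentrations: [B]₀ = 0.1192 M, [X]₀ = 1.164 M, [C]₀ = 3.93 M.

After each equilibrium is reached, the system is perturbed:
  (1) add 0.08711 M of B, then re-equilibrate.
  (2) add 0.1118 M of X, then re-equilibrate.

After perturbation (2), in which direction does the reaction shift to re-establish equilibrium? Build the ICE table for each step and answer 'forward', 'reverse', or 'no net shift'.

Direction: reverse

Q₀ = 1.4382e+04 vs Keq = 1005 ⇒ Q>K, reverse
Step 1:
                  B         X         C
  I          0.1192     1.164      3.93
  C          0.1332   -0.1332   -0.0888
  E          0.2524     1.031     3.841
  solve Keq expr → x = -0.0444; check Q = 1005
Then add 0.08711 M of B.
Step 2:
                  B         X         C
  I          0.3395     1.031     3.841
  C        -0.06827   0.06827   0.04551
  E          0.2712     1.099     3.887
  solve Keq expr → x = 0.02276; check Q = 1005
Then add 0.1118 M of X.
Step 3:
                  B         X         C
  I          0.2712     1.211     3.887
  C         0.02155  -0.02155  -0.01437
  E          0.2928     1.189     3.872
  solve Keq expr → x = -0.007183; check Q = 1005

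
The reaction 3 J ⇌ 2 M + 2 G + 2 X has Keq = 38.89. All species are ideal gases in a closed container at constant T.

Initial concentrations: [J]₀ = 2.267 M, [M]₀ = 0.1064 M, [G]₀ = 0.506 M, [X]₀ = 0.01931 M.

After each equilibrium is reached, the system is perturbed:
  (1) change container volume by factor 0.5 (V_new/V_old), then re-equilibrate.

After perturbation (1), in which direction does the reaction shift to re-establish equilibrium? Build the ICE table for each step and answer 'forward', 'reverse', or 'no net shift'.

Q₀ = 9.2767e-08 vs Keq = 38.89 ⇒ Q<K, forward
Step 1:
                  J         M         G         X
  init        2.267    0.1064     0.506   0.01931
  Δ           -1.73     1.154     1.154     1.154
  eq         0.5367      1.26      1.66     1.173
  solve Keq expr → x = 0.5768; check Q = 38.89
Then change container volume by factor 0.5 (V_new/V_old).
Step 2:
                  J         M         G         X
  init        1.073      2.52     3.319     2.346
  Δ          0.5361   -0.3574   -0.3574   -0.3574
  eq           1.61     2.162     2.962     1.988
  solve Keq expr → x = -0.1787; check Q = 38.89

Direction: reverse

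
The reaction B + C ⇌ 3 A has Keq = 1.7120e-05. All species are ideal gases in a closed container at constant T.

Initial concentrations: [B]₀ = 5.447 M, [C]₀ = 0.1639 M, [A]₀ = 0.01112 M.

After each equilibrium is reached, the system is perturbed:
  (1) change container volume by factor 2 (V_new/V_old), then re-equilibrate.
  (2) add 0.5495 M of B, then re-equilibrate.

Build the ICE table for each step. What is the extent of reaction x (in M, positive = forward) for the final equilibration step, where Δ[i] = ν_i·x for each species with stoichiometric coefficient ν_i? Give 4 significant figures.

x = 3.1748e-04 M

Q₀ = 1.5402e-06 vs Keq = 1.7120e-05 ⇒ Q<K, forward
Step 1:
                  B         C         A
  I           5.447    0.1639   0.01112
  C       -0.004487 -0.004487   0.01346
  E           5.443    0.1594   0.02458
  solve Keq expr → x = 0.004487; check Q = 1.7120e-05
Then change container volume by factor 2 (V_new/V_old).
Step 2:
                  B         C         A
  I           2.721   0.07971   0.01229
  C       -0.001042 -0.001042  0.003125
  E            2.72   0.07866   0.01542
  solve Keq expr → x = 0.001042; check Q = 1.7120e-05
Then add 0.5495 M of B.
Step 3:
                  B         C         A
  I            3.27   0.07866   0.01542
  C       -3.1748e-04 -3.1748e-04 9.5244e-04
  E           3.269   0.07835   0.01637
  solve Keq expr → x = 3.1748e-04; check Q = 1.7120e-05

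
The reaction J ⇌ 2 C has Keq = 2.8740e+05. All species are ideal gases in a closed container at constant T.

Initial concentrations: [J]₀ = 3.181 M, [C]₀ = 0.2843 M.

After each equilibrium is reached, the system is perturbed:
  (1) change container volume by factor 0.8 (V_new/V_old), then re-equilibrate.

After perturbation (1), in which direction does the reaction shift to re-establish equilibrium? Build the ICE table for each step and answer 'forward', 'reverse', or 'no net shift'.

Q₀ = 0.02541 vs Keq = 2.8740e+05 ⇒ Q<K, forward
Step 1:
                   J          C
  Initial      3.181     0.2843
  Change      -3.181      6.362
  Equil   1.5369e-04      6.646
  solve Keq expr → x = 3.181; check Q = 2.8740e+05
Then change container volume by factor 0.8 (V_new/V_old).
Step 2:
                   J          C
  Initial 1.9211e-04      8.307
  Change  4.8021e-05 -9.6042e-05
  Equil   2.4013e-04      8.307
  solve Keq expr → x = -4.8021e-05; check Q = 2.8740e+05

Direction: reverse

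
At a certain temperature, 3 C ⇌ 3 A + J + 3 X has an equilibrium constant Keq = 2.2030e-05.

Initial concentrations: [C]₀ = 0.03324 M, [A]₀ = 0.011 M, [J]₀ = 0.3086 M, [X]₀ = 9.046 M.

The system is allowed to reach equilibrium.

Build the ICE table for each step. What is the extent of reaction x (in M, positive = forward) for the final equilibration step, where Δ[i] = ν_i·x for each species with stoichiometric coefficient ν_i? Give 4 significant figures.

Q₀ = 8.279 vs Keq = 2.2030e-05 ⇒ Q>K, reverse
Step 1:
                   C          A          J          X
  I          0.03324      0.011     0.3086      9.046
  C           0.0108    -0.0108  -0.003599    -0.0108
  E          0.04404 2.0298e-04      0.305      9.035
  solve Keq expr → x = -0.003599; check Q = 2.2030e-05

x = -0.003599 M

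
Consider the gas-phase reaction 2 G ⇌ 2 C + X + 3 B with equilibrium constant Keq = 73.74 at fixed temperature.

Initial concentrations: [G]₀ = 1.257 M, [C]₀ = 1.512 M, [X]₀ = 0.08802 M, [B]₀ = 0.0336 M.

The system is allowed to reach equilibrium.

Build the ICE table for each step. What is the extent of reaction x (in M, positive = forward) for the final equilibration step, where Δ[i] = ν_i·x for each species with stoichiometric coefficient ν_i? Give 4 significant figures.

Q₀ = 4.8309e-06 vs Keq = 73.74 ⇒ Q<K, forward
Step 1:
                  G         C         X         B
  I           1.257     1.512   0.08802    0.0336
  C         -0.9117    0.9117    0.4559     1.368
  E          0.3453     2.424    0.5439     1.401
  solve Keq expr → x = 0.4559; check Q = 73.74

x = 0.4559 M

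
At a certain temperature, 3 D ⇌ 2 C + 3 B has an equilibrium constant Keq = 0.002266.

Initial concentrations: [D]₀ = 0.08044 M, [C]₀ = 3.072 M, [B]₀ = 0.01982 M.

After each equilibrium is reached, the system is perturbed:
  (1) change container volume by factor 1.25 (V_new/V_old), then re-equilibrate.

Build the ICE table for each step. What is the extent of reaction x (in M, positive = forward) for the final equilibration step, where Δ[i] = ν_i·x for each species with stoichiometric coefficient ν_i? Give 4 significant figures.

x = 2.3426e-04 M

Q₀ = 0.1412 vs Keq = 0.002266 ⇒ Q>K, reverse
Step 1:
                   D          C          B
  Initial    0.08044      3.072    0.01982
  Change     0.01394  -0.009295   -0.01394
  Equil      0.09438      3.063   0.005878
  solve Keq expr → x = -0.004647; check Q = 0.002266
Then change container volume by factor 1.25 (V_new/V_old).
Step 2:
                   D          C          B
  Initial    0.07551       2.45   0.004702
  Change  -7.0279e-04 4.6853e-04 7.0279e-04
  Equil       0.0748      2.451   0.005405
  solve Keq expr → x = 2.3426e-04; check Q = 0.002266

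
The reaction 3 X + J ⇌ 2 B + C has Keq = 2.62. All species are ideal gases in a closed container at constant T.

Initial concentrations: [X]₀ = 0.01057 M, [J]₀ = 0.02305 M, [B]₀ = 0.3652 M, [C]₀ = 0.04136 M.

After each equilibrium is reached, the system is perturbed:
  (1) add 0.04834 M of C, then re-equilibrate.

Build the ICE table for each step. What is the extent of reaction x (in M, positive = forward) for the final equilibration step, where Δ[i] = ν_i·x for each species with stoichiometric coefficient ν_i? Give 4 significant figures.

Q₀ = 2.0265e+05 vs Keq = 2.62 ⇒ Q>K, reverse
Step 1:
                    X           J           B           C
  Initial     0.01057     0.02305      0.3652     0.04136
  Change       0.1133     0.03776    -0.07551    -0.03776
  Equil        0.1238     0.06081      0.2897    0.003605
  solve Keq expr → x = -0.03776; check Q = 2.62
Then add 0.04834 M of C.
Step 2:
                    X           J           B           C
  Initial      0.1238     0.06081      0.2897     0.05194
  Change       0.0714      0.0238     -0.0476     -0.0238
  Equil        0.1952      0.0846      0.2421     0.02815
  solve Keq expr → x = -0.0238; check Q = 2.62

x = -0.0238 M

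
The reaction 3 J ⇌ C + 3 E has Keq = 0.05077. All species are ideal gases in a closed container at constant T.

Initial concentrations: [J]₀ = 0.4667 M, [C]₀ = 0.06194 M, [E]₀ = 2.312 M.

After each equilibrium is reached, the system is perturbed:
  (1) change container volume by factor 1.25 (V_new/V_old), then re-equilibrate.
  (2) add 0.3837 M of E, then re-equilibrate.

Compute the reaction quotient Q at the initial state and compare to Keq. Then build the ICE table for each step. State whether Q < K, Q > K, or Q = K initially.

Q₀ = 7.53; Q > K (proceeds reverse)

Q₀ = 7.53 vs Keq = 0.05077 ⇒ Q>K, reverse
Step 1:
                    J           C           E
  init         0.4667     0.06194       2.312
  Δ            0.1815    -0.06051     -0.1815
  eq           0.6482     0.00143        2.13
  solve Keq expr → x = -0.06051; check Q = 0.05077
Then change container volume by factor 1.25 (V_new/V_old).
Step 2:
                    J           C           E
  init         0.5186    0.001144       1.704
  Δ       -8.3122e-04  2.7707e-04  8.3122e-04
  eq           0.5178    0.001421       1.705
  solve Keq expr → x = 2.7707e-04; check Q = 0.05077
Then add 0.3837 M of E.
Step 3:
                    J           C           E
  init         0.5178    0.001421       2.089
  Δ          0.001912 -6.3735e-04   -0.001912
  eq           0.5197  7.8381e-04       2.087
  solve Keq expr → x = -6.3735e-04; check Q = 0.05077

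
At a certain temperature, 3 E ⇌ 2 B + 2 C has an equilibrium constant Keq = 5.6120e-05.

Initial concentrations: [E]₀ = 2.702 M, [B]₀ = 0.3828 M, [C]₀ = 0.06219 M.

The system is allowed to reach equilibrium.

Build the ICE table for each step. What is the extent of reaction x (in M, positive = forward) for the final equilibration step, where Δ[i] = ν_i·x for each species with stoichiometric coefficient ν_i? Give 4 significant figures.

x = 0.009623 M

Q₀ = 2.8730e-05 vs Keq = 5.6120e-05 ⇒ Q<K, forward
Step 1:
                  E         B         C
  init        2.702    0.3828   0.06219
  Δ        -0.02887   0.01925   0.01925
  eq          2.673     0.402   0.08144
  solve Keq expr → x = 0.009623; check Q = 5.6120e-05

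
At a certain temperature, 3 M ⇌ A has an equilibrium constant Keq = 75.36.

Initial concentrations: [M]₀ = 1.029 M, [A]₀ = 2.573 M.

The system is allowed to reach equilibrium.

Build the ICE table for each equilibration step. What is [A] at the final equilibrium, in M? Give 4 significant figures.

[A]_eq = 2.805 M

Q₀ = 2.362 vs Keq = 75.36 ⇒ Q<K, forward
Step 1:
                   M          A
  Initial      1.029      2.573
  Change     -0.6951     0.2317
  Equil       0.3339      2.805
  solve Keq expr → x = 0.2317; check Q = 75.36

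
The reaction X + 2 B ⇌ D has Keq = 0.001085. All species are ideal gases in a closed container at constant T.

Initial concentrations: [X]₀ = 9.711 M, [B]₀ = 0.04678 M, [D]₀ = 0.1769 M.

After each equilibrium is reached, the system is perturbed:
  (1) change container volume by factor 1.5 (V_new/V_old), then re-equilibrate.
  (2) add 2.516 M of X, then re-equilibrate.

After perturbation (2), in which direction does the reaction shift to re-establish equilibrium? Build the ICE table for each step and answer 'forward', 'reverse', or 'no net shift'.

Direction: forward

Q₀ = 8.324 vs Keq = 0.001085 ⇒ Q>K, reverse
Step 1:
                  X         B         D
  I           9.711   0.04678    0.1769
  C          0.1752    0.3504   -0.1752
  E           9.886    0.3972  0.001692
  solve Keq expr → x = -0.1752; check Q = 0.001085
Then change container volume by factor 1.5 (V_new/V_old).
Step 2:
                  X         B         D
  I           6.591    0.2648  0.001128
  C       6.2199e-04  0.001244 -6.2199e-04
  E           6.591     0.266 5.0618e-04
  solve Keq expr → x = -6.2199e-04; check Q = 0.001085
Then add 2.516 M of X.
Step 3:
                  X         B         D
  I           9.107     0.266 5.0618e-04
  C       -1.9119e-04 -3.8238e-04 1.9119e-04
  E           9.107    0.2657 6.9737e-04
  solve Keq expr → x = 1.9119e-04; check Q = 0.001085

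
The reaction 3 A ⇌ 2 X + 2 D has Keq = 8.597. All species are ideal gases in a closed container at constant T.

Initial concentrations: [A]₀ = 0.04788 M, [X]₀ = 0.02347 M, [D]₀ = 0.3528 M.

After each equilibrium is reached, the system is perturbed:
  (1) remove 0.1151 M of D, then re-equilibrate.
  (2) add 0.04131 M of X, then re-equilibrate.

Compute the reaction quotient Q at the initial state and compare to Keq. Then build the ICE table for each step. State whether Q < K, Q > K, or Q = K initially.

Q₀ = 0.6246 vs Keq = 8.597 ⇒ Q<K, forward
Step 1:
                    A           X           D
  Initial     0.04788     0.02347      0.3528
  Change     -0.02017     0.01345     0.01345
  Equil       0.02771     0.03692      0.3662
  solve Keq expr → x = 0.006725; check Q = 8.597
Then remove 0.1151 M of D.
Step 2:
                    A           X           D
  Initial     0.02771     0.03692      0.2511
  Change    -0.004754    0.003169    0.003169
  Equil       0.02295     0.04009      0.2543
  solve Keq expr → x = 0.001585; check Q = 8.597
Then add 0.04131 M of X.
Step 3:
                    A           X           D
  Initial     0.02295      0.0814      0.2543
  Change      0.01095   -0.007301   -0.007301
  Equil        0.0339      0.0741       0.247
  solve Keq expr → x = -0.00365; check Q = 8.597

Q₀ = 0.6246; Q < K (proceeds forward)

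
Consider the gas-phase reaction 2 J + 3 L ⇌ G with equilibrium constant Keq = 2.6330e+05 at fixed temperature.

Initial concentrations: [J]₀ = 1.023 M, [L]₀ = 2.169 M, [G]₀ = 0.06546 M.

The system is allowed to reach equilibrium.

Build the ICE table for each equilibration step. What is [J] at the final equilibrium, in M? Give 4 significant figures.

Q₀ = 0.00613 vs Keq = 2.6330e+05 ⇒ Q<K, forward
Step 1:
                  J         L         G
  Initial     1.023     2.169   0.06546
  Change      -1.02     -1.53    0.5101
  Equil    0.002895    0.6388    0.5755
  solve Keq expr → x = 0.5101; check Q = 2.6330e+05

[J]_eq = 0.002895 M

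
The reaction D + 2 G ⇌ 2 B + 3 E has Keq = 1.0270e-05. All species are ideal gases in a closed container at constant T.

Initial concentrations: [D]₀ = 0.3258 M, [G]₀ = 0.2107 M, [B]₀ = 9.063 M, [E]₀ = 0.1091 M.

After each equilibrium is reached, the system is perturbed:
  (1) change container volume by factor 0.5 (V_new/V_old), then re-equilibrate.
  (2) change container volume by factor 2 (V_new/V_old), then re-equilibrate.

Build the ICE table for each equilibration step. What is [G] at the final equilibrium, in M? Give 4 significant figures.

[G]_eq = 0.2824 M

Q₀ = 7.375 vs Keq = 1.0270e-05 ⇒ Q>K, reverse
Step 1:
                    D           G           B           E
  init         0.3258      0.2107       9.063      0.1091
  Δ           0.03585     0.07171    -0.07171     -0.1076
  eq           0.3617      0.2824       8.991    0.001542
  solve Keq expr → x = -0.03585; check Q = 1.0270e-05
Then change container volume by factor 0.5 (V_new/V_old).
Step 2:
                    D           G           B           E
  init         0.7233      0.5648       17.98    0.003083
  Δ        3.7960e-04  7.5921e-04 -7.5921e-04   -0.001139
  eq           0.7237      0.5656       17.98    0.001945
  solve Keq expr → x = -3.7960e-04; check Q = 1.0270e-05
Then change container volume by factor 2 (V_new/V_old).
Step 3:
                    D           G           B           E
  init         0.3618      0.2828       8.991  9.7225e-04
  Δ       -1.8980e-04 -3.7960e-04  3.7960e-04  5.6941e-04
  eq           0.3617      0.2824       8.991    0.001542
  solve Keq expr → x = 1.8980e-04; check Q = 1.0270e-05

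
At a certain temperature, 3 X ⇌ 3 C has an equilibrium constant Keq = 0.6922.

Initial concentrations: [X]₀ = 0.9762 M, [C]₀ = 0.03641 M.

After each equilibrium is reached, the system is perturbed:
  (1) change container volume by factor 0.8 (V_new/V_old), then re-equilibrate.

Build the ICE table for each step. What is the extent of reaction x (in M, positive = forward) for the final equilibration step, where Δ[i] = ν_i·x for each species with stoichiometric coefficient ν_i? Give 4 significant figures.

Q₀ = 5.1885e-05 vs Keq = 0.6922 ⇒ Q<K, forward
Step 1:
                    X           C
  Initial      0.9762     0.03641
  Change      -0.4389      0.4389
  Equil        0.5373      0.4753
  solve Keq expr → x = 0.1463; check Q = 0.6922
Then change container volume by factor 0.8 (V_new/V_old).
Step 2:
                    X           C
  Initial      0.6716      0.5941
  Change            0           0
  Equil        0.6716      0.5941
  solve Keq expr → x = 0; check Q = 0.6922

x = 0 M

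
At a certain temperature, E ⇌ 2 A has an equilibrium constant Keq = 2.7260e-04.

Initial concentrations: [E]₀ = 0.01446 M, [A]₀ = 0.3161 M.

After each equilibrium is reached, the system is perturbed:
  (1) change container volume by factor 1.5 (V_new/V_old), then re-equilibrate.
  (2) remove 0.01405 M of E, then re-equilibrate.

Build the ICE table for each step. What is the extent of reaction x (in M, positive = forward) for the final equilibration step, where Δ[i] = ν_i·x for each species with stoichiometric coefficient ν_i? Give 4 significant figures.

Q₀ = 6.91 vs Keq = 2.7260e-04 ⇒ Q>K, reverse
Step 1:
                    E           A
  Initial     0.01446      0.3161
  Change       0.1547     -0.3093
  Equil        0.1691     0.00679
  solve Keq expr → x = -0.1547; check Q = 2.7260e-04
Then change container volume by factor 1.5 (V_new/V_old).
Step 2:
                    E           A
  Initial      0.1127    0.004527
  Change  -5.0247e-04    0.001005
  Equil        0.1122    0.005531
  solve Keq expr → x = 5.0247e-04; check Q = 2.7260e-04
Then remove 0.01405 M of E.
Step 3:
                    E           A
  Initial     0.09819    0.005531
  Change   1.7656e-04 -3.5313e-04
  Equil       0.09837    0.005178
  solve Keq expr → x = -1.7656e-04; check Q = 2.7260e-04

x = -1.7656e-04 M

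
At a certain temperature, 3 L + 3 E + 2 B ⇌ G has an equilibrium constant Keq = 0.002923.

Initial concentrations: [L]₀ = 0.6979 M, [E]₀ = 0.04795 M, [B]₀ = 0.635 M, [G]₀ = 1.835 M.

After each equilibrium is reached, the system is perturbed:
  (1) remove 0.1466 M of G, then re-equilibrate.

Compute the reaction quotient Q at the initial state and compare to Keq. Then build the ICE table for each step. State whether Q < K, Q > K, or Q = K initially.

Q₀ = 1.2143e+05; Q > K (proceeds reverse)

Q₀ = 1.2143e+05 vs Keq = 0.002923 ⇒ Q>K, reverse
Step 1:
                    L           E           B           G
  Initial      0.6979     0.04795       0.635       1.835
  Change        1.865       1.865       1.243     -0.6215
  Equil         2.562       1.913       1.878       1.213
  solve Keq expr → x = -0.6215; check Q = 0.002923
Then remove 0.1466 M of G.
Step 2:
                    L           E           B           G
  Initial       2.562       1.913       1.878       1.067
  Change       -0.034      -0.034    -0.02267     0.01133
  Equil         2.528       1.879       1.855       1.078
  solve Keq expr → x = 0.01133; check Q = 0.002923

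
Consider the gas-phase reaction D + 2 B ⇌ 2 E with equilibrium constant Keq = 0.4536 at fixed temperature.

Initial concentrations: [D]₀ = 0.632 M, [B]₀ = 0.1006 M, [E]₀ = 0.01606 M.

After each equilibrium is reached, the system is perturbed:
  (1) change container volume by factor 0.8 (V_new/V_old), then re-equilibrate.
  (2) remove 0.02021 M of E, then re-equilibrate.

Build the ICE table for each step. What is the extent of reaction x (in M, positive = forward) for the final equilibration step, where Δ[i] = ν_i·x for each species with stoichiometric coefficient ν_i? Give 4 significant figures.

Q₀ = 0.04033 vs Keq = 0.4536 ⇒ Q<K, forward
Step 1:
                  D         B         E
  I           0.632    0.1006   0.01606
  C        -0.01218  -0.02436   0.02436
  E          0.6198   0.07624   0.04042
  solve Keq expr → x = 0.01218; check Q = 0.4536
Then change container volume by factor 0.8 (V_new/V_old).
Step 2:
                  D         B         E
  I          0.7748    0.0953   0.05053
  C       -0.001852 -0.003704  0.003704
  E          0.7729   0.09159   0.05423
  solve Keq expr → x = 0.001852; check Q = 0.4536
Then remove 0.02021 M of E.
Step 3:
                  D         B         E
  I          0.7729   0.09159   0.03402
  C       -0.006287  -0.01257   0.01257
  E          0.7666   0.07902    0.0466
  solve Keq expr → x = 0.006287; check Q = 0.4536

x = 0.006287 M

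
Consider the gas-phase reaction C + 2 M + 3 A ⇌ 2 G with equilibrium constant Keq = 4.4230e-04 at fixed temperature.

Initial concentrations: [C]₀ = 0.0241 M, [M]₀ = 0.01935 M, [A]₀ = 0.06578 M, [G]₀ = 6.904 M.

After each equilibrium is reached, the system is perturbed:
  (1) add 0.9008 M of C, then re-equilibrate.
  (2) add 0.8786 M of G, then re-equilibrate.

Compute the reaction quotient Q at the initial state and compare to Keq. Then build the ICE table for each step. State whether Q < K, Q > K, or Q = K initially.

Q₀ = 1.8558e+10 vs Keq = 4.4230e-04 ⇒ Q>K, reverse
Step 1:
                  C         M         A         G
  I          0.0241   0.01935   0.06578     6.904
  C           2.223     4.445     6.668    -4.445
  E           2.247     4.464     6.733     2.459
  solve Keq expr → x = -2.223; check Q = 4.4230e-04
Then add 0.9008 M of C.
Step 2:
                  C         M         A         G
  I           3.147     4.464     6.733     2.459
  C        -0.08083   -0.1617   -0.2425    0.1617
  E           3.067     4.303     6.491     2.621
  solve Keq expr → x = 0.08083; check Q = 4.4230e-04
Then add 0.8786 M of G.
Step 3:
                  C         M         A         G
  I           3.067     4.303     6.491     3.499
  C          0.1541    0.3082    0.4624   -0.3082
  E           3.221     4.611     6.953     3.191
  solve Keq expr → x = -0.1541; check Q = 4.4230e-04

Q₀ = 1.8558e+10; Q > K (proceeds reverse)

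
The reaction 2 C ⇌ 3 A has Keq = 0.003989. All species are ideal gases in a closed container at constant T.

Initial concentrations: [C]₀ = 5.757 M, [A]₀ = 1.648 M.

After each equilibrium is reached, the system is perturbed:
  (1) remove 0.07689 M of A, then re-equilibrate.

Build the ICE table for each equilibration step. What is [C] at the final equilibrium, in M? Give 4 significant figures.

[C]_eq = 6.438 M

Q₀ = 0.135 vs Keq = 0.003989 ⇒ Q>K, reverse
Step 1:
                    C           A
  I             5.757       1.648
  C            0.7309      -1.096
  E             6.488      0.5517
  solve Keq expr → x = -0.3654; check Q = 0.003989
Then remove 0.07689 M of A.
Step 2:
                    C           A
  I             6.488      0.4748
  C          -0.04939     0.07409
  E             6.438      0.5489
  solve Keq expr → x = 0.0247; check Q = 0.003989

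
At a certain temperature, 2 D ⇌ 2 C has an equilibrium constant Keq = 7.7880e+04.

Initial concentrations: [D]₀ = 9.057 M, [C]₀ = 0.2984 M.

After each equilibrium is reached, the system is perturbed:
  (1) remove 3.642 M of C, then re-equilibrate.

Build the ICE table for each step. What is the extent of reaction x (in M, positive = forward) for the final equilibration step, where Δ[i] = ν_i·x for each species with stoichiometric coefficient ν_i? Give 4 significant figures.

x = 0.006502 M

Q₀ = 0.001085 vs Keq = 7.7880e+04 ⇒ Q<K, forward
Step 1:
                    D           C
  init          9.057      0.2984
  Δ            -9.024       9.024
  eq           0.0334       9.322
  solve Keq expr → x = 4.512; check Q = 7.7880e+04
Then remove 3.642 M of C.
Step 2:
                    D           C
  init         0.0334        5.68
  Δ            -0.013       0.013
  eq           0.0204       5.693
  solve Keq expr → x = 0.006502; check Q = 7.7880e+04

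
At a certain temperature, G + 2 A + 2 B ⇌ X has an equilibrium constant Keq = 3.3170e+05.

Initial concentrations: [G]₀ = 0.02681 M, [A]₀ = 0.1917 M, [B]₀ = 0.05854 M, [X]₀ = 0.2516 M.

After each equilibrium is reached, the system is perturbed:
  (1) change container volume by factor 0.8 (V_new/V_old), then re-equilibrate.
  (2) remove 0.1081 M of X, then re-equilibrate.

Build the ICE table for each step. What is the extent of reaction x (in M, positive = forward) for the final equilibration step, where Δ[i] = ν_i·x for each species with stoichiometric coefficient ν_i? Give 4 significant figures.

Q₀ = 7.4519e+04 vs Keq = 3.3170e+05 ⇒ Q<K, forward
Step 1:
                   G          A          B          X
  Initial    0.02681     0.1917    0.05854     0.2516
  Change   -0.009634   -0.01927   -0.01927   0.009634
  Equil      0.01718     0.1724    0.03927     0.2612
  solve Keq expr → x = 0.009634; check Q = 3.3170e+05
Then change container volume by factor 0.8 (V_new/V_old).
Step 2:
                   G          A          B          X
  Initial    0.02147     0.2155    0.04909     0.3265
  Change    -0.00533   -0.01066   -0.01066    0.00533
  Equil      0.01614     0.2049    0.03843     0.3319
  solve Keq expr → x = 0.00533; check Q = 3.3170e+05
Then remove 0.1081 M of X.
Step 3:
                   G          A          B          X
  Initial    0.01614     0.2049    0.03843     0.2238
  Change    -0.00197   -0.00394   -0.00394    0.00197
  Equil      0.01417     0.2009    0.03449     0.2257
  solve Keq expr → x = 0.00197; check Q = 3.3170e+05

x = 0.00197 M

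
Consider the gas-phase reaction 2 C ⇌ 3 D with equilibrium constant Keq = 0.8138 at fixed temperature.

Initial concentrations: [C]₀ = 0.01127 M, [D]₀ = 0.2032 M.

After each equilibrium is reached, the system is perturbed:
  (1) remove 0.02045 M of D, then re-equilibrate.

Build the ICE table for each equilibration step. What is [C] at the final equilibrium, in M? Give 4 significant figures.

[C]_eq = 0.04936 M

Q₀ = 66.06 vs Keq = 0.8138 ⇒ Q>K, reverse
Step 1:
                   C          D
  init       0.01127     0.2032
  Δ          0.04455   -0.06683
  eq         0.05582     0.1364
  solve Keq expr → x = -0.02228; check Q = 0.8138
Then remove 0.02045 M of D.
Step 2:
                   C          D
  init       0.05582     0.1159
  Δ        -0.006468   0.009702
  eq         0.04936     0.1256
  solve Keq expr → x = 0.003234; check Q = 0.8138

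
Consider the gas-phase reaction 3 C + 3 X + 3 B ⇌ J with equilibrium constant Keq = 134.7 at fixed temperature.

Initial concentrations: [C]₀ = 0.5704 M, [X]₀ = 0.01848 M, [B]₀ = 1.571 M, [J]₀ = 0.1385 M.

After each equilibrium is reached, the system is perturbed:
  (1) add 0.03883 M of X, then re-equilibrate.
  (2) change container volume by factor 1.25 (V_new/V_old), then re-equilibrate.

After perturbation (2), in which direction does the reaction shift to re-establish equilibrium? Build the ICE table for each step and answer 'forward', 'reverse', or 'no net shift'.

Direction: reverse

Q₀ = 3.0498e+04 vs Keq = 134.7 ⇒ Q>K, reverse
Step 1:
                    C           X           B           J
  I            0.5704     0.01848       1.571      0.1385
  C           0.07143     0.07143     0.07143    -0.02381
  E            0.6418     0.08991       1.642      0.1147
  solve Keq expr → x = -0.02381; check Q = 134.7
Then add 0.03883 M of X.
Step 2:
                    C           X           B           J
  I            0.6418      0.1287       1.642      0.1147
  C          -0.02996    -0.02996    -0.02996    0.009988
  E            0.6119     0.09878       1.612      0.1247
  solve Keq expr → x = 0.009988; check Q = 134.7
Then change container volume by factor 1.25 (V_new/V_old).
Step 3:
                    C           X           B           J
  I            0.4895     0.07902        1.29     0.09974
  C           0.04233     0.04233     0.04233    -0.01411
  E            0.5318      0.1214       1.332     0.08563
  solve Keq expr → x = -0.01411; check Q = 134.7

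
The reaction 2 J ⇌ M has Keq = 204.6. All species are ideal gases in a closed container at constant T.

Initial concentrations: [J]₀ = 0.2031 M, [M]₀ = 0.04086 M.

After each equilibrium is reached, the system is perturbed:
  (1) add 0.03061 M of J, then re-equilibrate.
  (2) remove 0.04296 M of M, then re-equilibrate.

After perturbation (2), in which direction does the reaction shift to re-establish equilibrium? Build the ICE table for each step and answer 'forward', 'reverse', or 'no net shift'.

Q₀ = 0.9906 vs Keq = 204.6 ⇒ Q<K, forward
Step 1:
                  J         M
  I          0.2031   0.04086
  C         -0.1779   0.08896
  E         0.02519    0.1298
  solve Keq expr → x = 0.08896; check Q = 204.6
Then add 0.03061 M of J.
Step 2:
                  J         M
  I          0.0558    0.1298
  C        -0.02923   0.01461
  E         0.02657    0.1444
  solve Keq expr → x = 0.01461; check Q = 204.6
Then remove 0.04296 M of M.
Step 3:
                  J         M
  I         0.02657    0.1015
  C       -0.004077  0.002038
  E         0.02249    0.1035
  solve Keq expr → x = 0.002038; check Q = 204.6

Direction: forward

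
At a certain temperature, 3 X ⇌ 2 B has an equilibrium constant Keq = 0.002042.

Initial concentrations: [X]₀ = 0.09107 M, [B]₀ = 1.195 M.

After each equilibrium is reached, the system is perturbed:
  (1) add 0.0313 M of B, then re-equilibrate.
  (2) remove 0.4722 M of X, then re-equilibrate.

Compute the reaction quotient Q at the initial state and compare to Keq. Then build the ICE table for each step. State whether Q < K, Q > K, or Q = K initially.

Q₀ = 1891 vs Keq = 0.002042 ⇒ Q>K, reverse
Step 1:
                  X         B
  Initial   0.09107     1.195
  Change      1.638    -1.092
  Equil       1.729    0.1028
  solve Keq expr → x = -0.5461; check Q = 0.002042
Then add 0.0313 M of B.
Step 2:
                  X         B
  Initial     1.729    0.1341
  Change    0.04138  -0.02759
  Equil       1.771    0.1065
  solve Keq expr → x = -0.01379; check Q = 0.002042
Then remove 0.4722 M of X.
Step 3:
                  X         B
  Initial     1.299    0.1065
  Change    0.05319  -0.03546
  Equil       1.352   0.07102
  solve Keq expr → x = -0.01773; check Q = 0.002042

Q₀ = 1891; Q > K (proceeds reverse)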